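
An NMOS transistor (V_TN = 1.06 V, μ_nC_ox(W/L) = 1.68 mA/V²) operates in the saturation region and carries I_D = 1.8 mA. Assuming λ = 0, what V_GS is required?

V_GS = 2.52 V

In saturation I_D = ½ k_n (V_GS − V_TN)², so V_GS − V_TN = √(2 I_D / k_n) = √(2 × 1.8 / 1.68) = 1.46 V.
V_GS = 1.06 + 1.46 = 2.52 V.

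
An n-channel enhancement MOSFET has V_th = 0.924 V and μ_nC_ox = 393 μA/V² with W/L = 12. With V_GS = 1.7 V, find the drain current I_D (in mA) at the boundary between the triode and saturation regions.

I_D = 1.42 mA

At the boundary V_DS = V_ov = V_GS − V_th = 1.7 − 0.924 = 0.776 V.
k_n = μ_nC_ox · (W/L) = 4.716 mA/V².
I_D = ½ k_n V_ov² = 0.5 × 4.716 × 0.776² = 1.42 mA.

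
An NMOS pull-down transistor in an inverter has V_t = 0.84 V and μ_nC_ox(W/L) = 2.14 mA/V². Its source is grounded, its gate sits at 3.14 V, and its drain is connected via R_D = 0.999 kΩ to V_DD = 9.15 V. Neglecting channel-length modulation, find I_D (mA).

I_D = 5.66 mA

V_GS = V_G = 3.14 V, so V_ov = 3.14 − 0.84 = 2.3 V.
Assume saturation: I_D = ½ k_n V_ov² = 0.5 × 2.14 × 2.3² = 5.66 mA, giving V_DS = V_DD − I_D R_D = 9.15 − 5.66 × 0.999 = 3.5 V.
V_DS = 3.5 V ≥ V_ov = 2.3 V, confirming saturation.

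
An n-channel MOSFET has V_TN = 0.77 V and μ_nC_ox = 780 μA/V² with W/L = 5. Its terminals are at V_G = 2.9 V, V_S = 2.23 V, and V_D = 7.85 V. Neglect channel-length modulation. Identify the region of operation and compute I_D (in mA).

Cutoff; I_D = 0 mA

V_GS = V_G − V_S = 2.9 − 2.23 = 0.67 V; V_DS = V_D − V_S = 7.85 − 2.23 = 5.62 V.
V_GS = 0.67 V < V_TN = 0.77 V, so the transistor is in cutoff.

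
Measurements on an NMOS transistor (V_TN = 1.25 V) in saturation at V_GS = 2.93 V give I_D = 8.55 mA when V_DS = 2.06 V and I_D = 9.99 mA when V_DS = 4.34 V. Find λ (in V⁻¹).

With V_GS fixed, I_D ∝ (1 + λ V_DS) in saturation, so I_D2/I_D1 = (1 + λ V_DS2)/(1 + λ V_DS1).
9.99/8.55 = 1.168 = (1 + 4.34 λ)/(1 + 2.06 λ).
Solving: λ (I_D1 V_DS2 − I_D2 V_DS1) = I_D2 − I_D1, so λ = (9.99 − 8.55) / (8.55 × 4.34 − 9.99 × 2.06) = 1.44 / 16.5 = 0.0871 V⁻¹.

λ = 0.0871 V⁻¹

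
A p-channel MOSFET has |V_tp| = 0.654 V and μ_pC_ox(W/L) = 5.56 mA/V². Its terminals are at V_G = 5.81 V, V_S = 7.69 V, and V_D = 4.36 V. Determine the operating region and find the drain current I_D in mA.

V_SG = V_S − V_G = 7.69 − 5.81 = 1.88 V; V_SD = V_S − V_D = 7.69 − 4.36 = 3.33 V.
V_ov = V_SG − |V_tp| = 1.88 − 0.654 = 1.23 V.
Since V_SD = 3.33 V ≥ V_ov = 1.23 V, the device is in saturation.
I_D = ½ k_p V_ov² = 0.5 × 5.56 × 1.23² = 4.18 mA.

Saturation; I_D = 4.18 mA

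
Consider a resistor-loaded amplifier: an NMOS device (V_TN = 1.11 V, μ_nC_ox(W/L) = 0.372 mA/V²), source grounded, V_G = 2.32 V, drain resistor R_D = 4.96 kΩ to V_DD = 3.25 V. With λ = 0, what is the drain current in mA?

V_GS = V_G = 2.32 V, so V_ov = 2.32 − 1.11 = 1.21 V.
Assume saturation: I_D = ½ k_n V_ov² = 0.5 × 0.372 × 1.21² = 0.272 mA, giving V_DS = V_DD − I_D R_D = 3.25 − 0.272 × 4.96 = 1.9 V.
V_DS = 1.9 V ≥ V_ov = 1.21 V, confirming saturation.

I_D = 0.272 mA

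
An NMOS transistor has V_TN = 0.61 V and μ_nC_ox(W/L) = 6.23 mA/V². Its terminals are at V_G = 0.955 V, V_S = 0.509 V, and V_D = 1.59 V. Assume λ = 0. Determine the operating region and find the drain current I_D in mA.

V_GS = V_G − V_S = 0.955 − 0.509 = 0.446 V; V_DS = V_D − V_S = 1.59 − 0.509 = 1.08 V.
V_GS = 0.446 V < V_TN = 0.61 V, so the transistor is in cutoff.

Cutoff; I_D = 0 mA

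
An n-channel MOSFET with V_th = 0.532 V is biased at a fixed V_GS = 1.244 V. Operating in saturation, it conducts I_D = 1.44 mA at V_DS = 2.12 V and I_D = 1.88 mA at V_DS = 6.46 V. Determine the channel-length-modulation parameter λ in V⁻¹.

λ = 0.0828 V⁻¹

With V_GS fixed, I_D ∝ (1 + λ V_DS) in saturation, so I_D2/I_D1 = (1 + λ V_DS2)/(1 + λ V_DS1).
1.88/1.44 = 1.306 = (1 + 6.46 λ)/(1 + 2.12 λ).
Solving: λ (I_D1 V_DS2 − I_D2 V_DS1) = I_D2 − I_D1, so λ = (1.88 − 1.44) / (1.44 × 6.46 − 1.88 × 2.12) = 0.44 / 5.32 = 0.0828 V⁻¹.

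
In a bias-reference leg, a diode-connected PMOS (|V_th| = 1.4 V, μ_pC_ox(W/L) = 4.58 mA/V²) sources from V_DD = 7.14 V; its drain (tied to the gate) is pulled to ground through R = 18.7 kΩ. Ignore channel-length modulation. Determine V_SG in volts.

V_SG = 1.75 V

With gate tied to drain, V_SG = V_SD ≥ V_SG − |V_th|, so the device is in saturation.
KCL at the drain: ½ k_p (V_SG − |V_th|)² = (V_DD − V_SG)/R.
Let x = V_SG − 1.4. Then 42.8 x² + x − 5.74 = 0, giving x = 0.355 V (positive root), so V_SG = 1.75 V.
I_D = (V_DD − V_SG)/R = (7.14 − 1.75) / 18.7 = 0.288 mA.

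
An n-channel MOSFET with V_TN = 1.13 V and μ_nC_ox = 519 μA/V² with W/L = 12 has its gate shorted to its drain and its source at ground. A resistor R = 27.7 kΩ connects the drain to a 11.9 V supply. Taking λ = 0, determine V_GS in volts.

V_GS = 1.48 V

With gate tied to drain, V_GS = V_DS ≥ V_GS − V_TN, so the device is in saturation.
k_n = μ_nC_ox · (W/L) = 6.228 mA/V².
KCL at the drain: ½ k_n (V_GS − V_TN)² = (V_DD − V_GS)/R.
Let x = V_GS − 1.13. Then 86.3 x² + x − 10.77 = 0, giving x = 0.348 V (positive root), so V_GS = 1.48 V.
I_D = (V_DD − V_GS)/R = (11.9 − 1.48) / 27.7 = 0.376 mA.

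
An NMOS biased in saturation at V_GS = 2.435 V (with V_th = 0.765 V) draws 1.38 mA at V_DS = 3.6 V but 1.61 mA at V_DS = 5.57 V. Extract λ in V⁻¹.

With V_GS fixed, I_D ∝ (1 + λ V_DS) in saturation, so I_D2/I_D1 = (1 + λ V_DS2)/(1 + λ V_DS1).
1.61/1.38 = 1.167 = (1 + 5.57 λ)/(1 + 3.6 λ).
Solving: λ (I_D1 V_DS2 − I_D2 V_DS1) = I_D2 − I_D1, so λ = (1.61 − 1.38) / (1.38 × 5.57 − 1.61 × 3.6) = 0.23 / 1.89 = 0.122 V⁻¹.

λ = 0.122 V⁻¹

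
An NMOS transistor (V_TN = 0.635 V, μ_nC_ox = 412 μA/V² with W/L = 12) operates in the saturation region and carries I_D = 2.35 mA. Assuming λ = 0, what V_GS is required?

k_n = μ_nC_ox · (W/L) = 4.944 mA/V².
In saturation I_D = ½ k_n (V_GS − V_TN)², so V_GS − V_TN = √(2 I_D / k_n) = √(2 × 2.35 / 4.944) = 0.975 V.
V_GS = 0.635 + 0.975 = 1.61 V.

V_GS = 1.61 V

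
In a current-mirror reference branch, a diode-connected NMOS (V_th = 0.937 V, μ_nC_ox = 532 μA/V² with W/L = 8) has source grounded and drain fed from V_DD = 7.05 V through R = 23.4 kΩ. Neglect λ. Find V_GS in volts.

With gate tied to drain, V_GS = V_DS ≥ V_GS − V_th, so the device is in saturation.
k_n = μ_nC_ox · (W/L) = 4.256 mA/V².
KCL at the drain: ½ k_n (V_GS − V_th)² = (V_DD − V_GS)/R.
Let x = V_GS − 0.937. Then 49.8 x² + x − 6.113 = 0, giving x = 0.34 V (positive root), so V_GS = 1.28 V.
I_D = (V_DD − V_GS)/R = (7.05 − 1.28) / 23.4 = 0.247 mA.

V_GS = 1.28 V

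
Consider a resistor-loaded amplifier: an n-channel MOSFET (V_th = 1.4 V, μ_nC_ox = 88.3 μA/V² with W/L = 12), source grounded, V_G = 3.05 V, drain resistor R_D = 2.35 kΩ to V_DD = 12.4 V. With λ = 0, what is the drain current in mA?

I_D = 1.44 mA

V_GS = V_G = 3.05 V, so V_ov = 3.05 − 1.4 = 1.65 V.
k_n = μ_nC_ox · (W/L) = 1.06 mA/V².
Assume saturation: I_D = ½ k_n V_ov² = 0.5 × 1.06 × 1.65² = 1.44 mA, giving V_DS = V_DD − I_D R_D = 12.4 − 1.44 × 2.35 = 9.01 V.
V_DS = 9.01 V ≥ V_ov = 1.65 V, confirming saturation.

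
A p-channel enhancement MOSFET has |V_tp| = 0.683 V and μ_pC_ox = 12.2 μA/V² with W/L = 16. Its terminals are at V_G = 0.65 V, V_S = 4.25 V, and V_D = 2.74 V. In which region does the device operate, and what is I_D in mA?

Triode; I_D = 0.637 mA

V_SG = V_S − V_G = 4.25 − 0.65 = 3.6 V; V_SD = V_S − V_D = 4.25 − 2.74 = 1.51 V.
k_p = μ_pC_ox · (W/L) = 0.1952 mA/V².
V_ov = V_SG − |V_tp| = 3.6 − 0.683 = 2.92 V.
Since V_SD = 1.51 V < V_ov = 2.92 V, the device is in the triode region.
I_D = k_p [V_ov · V_SD − ½ V_SD²] = 0.1952 × [2.92 × 1.51 − 0.5 × 1.51²] = 0.637 mA.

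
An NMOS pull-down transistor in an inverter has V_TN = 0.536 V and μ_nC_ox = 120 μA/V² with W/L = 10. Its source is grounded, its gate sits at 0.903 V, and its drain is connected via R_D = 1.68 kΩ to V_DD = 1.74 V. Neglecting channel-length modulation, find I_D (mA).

V_GS = V_G = 0.903 V, so V_ov = 0.903 − 0.536 = 0.367 V.
k_n = μ_nC_ox · (W/L) = 1.2 mA/V².
Assume saturation: I_D = ½ k_n V_ov² = 0.5 × 1.2 × 0.367² = 0.0808 mA, giving V_DS = V_DD − I_D R_D = 1.74 − 0.0808 × 1.68 = 1.6 V.
V_DS = 1.6 V ≥ V_ov = 0.367 V, confirming saturation.

I_D = 0.0808 mA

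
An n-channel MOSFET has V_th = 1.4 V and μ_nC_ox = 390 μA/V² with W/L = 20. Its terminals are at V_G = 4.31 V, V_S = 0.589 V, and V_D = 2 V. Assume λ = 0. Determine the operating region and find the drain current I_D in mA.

Triode; I_D = 17.8 mA

V_GS = V_G − V_S = 4.31 − 0.589 = 3.72 V; V_DS = V_D − V_S = 2 − 0.589 = 1.41 V.
k_n = μ_nC_ox · (W/L) = 7.8 mA/V².
V_ov = V_GS − V_th = 3.72 − 1.4 = 2.32 V.
Since V_DS = 1.41 V < V_ov = 2.32 V, the device is in the triode region.
I_D = k_n [V_ov · V_DS − ½ V_DS²] = 7.8 × [2.32 × 1.41 − 0.5 × 1.41²] = 17.8 mA.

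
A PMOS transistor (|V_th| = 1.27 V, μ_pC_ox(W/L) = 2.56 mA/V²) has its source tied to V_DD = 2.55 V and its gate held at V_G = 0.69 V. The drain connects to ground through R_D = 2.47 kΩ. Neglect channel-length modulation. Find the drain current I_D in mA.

V_SG = V_DD − V_G = 2.55 − 0.69 = 1.86 V, so V_ov = 1.86 − 1.27 = 0.59 V.
Assume saturation: I_D = ½ k_p V_ov² = 0.5 × 2.56 × 0.59² = 0.446 mA, giving V_SD = V_DD − I_D R_D = 2.55 − 0.446 × 2.47 = 1.45 V.
V_SD = 1.45 V ≥ V_ov = 0.59 V, confirming saturation.

I_D = 0.446 mA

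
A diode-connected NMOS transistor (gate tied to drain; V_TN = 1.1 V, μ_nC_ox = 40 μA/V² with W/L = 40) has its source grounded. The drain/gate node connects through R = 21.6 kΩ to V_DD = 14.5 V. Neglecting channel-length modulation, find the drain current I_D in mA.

I_D = 0.581 mA

With gate tied to drain, V_GS = V_DS ≥ V_GS − V_TN, so the device is in saturation.
k_n = μ_nC_ox · (W/L) = 1.6 mA/V².
KCL at the drain: ½ k_n (V_GS − V_TN)² = (V_DD − V_GS)/R.
Let x = V_GS − 1.1. Then 17.3 x² + x − 13.4 = 0, giving x = 0.852 V (positive root), so V_GS = 1.95 V.
I_D = (V_DD − V_GS)/R = (14.5 − 1.95) / 21.6 = 0.581 mA.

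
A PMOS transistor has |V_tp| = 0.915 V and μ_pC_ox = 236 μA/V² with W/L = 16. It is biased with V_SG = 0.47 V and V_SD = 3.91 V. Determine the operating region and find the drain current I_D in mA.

V_SG = 0.47 V < |V_tp| = 0.915 V, so the transistor is in cutoff.

Cutoff; I_D = 0 mA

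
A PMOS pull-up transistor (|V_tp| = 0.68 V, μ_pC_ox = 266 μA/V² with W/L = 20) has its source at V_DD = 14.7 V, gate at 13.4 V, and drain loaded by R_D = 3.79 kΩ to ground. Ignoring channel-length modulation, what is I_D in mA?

I_D = 1.02 mA

V_SG = V_DD − V_G = 14.7 − 13.4 = 1.3 V, so V_ov = 1.3 − 0.68 = 0.62 V.
k_p = μ_pC_ox · (W/L) = 5.32 mA/V².
Assume saturation: I_D = ½ k_p V_ov² = 0.5 × 5.32 × 0.62² = 1.02 mA, giving V_SD = V_DD − I_D R_D = 14.7 − 1.02 × 3.79 = 10.8 V.
V_SD = 10.8 V ≥ V_ov = 0.62 V, confirming saturation.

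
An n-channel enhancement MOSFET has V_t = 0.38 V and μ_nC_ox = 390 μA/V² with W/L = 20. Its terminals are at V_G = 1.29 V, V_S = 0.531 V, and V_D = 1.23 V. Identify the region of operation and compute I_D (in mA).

Saturation; I_D = 0.560 mA

V_GS = V_G − V_S = 1.29 − 0.531 = 0.759 V; V_DS = V_D − V_S = 1.23 − 0.531 = 0.699 V.
k_n = μ_nC_ox · (W/L) = 7.8 mA/V².
V_ov = V_GS − V_t = 0.759 − 0.38 = 0.379 V.
Since V_DS = 0.699 V ≥ V_ov = 0.379 V, the device is in saturation.
I_D = ½ k_n V_ov² = 0.5 × 7.8 × 0.379² = 0.56 mA.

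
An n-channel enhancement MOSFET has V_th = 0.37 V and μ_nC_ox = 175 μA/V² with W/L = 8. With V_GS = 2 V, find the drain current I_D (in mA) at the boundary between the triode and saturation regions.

I_D = 1.86 mA

At the boundary V_DS = V_ov = V_GS − V_th = 2 − 0.37 = 1.63 V.
k_n = μ_nC_ox · (W/L) = 1.4 mA/V².
I_D = ½ k_n V_ov² = 0.5 × 1.4 × 1.63² = 1.86 mA.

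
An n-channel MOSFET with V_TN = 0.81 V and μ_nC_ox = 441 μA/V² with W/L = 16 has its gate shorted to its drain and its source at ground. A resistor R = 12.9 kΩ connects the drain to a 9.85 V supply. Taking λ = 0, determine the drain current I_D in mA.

I_D = 0.667 mA

With gate tied to drain, V_GS = V_DS ≥ V_GS − V_TN, so the device is in saturation.
k_n = μ_nC_ox · (W/L) = 7.056 mA/V².
KCL at the drain: ½ k_n (V_GS − V_TN)² = (V_DD − V_GS)/R.
Let x = V_GS − 0.81. Then 45.5 x² + x − 9.04 = 0, giving x = 0.435 V (positive root), so V_GS = 1.24 V.
I_D = (V_DD − V_GS)/R = (9.85 − 1.24) / 12.9 = 0.667 mA.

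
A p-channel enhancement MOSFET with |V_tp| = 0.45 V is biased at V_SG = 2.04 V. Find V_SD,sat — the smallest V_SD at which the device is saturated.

V_SD,sat = 1.59 V

The boundary between triode and saturation is V_SD = V_SG − |V_tp| = V_ov.
V_ov = 2.04 − 0.45 = 1.59 V.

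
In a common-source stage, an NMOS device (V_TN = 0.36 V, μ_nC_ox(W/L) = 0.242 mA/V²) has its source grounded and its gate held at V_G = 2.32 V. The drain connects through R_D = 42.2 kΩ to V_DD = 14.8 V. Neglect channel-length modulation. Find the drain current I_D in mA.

I_D = 0.329 mA

V_GS = V_G = 2.32 V, so V_ov = 2.32 − 0.36 = 1.96 V.
Assume saturation: I_D = ½ k_n V_ov² = 0.5 × 0.242 × 1.96² = 0.465 mA, giving V_DS = V_DD − I_D R_D = 14.8 − 0.465 × 42.2 = -4.82 V.
But -4.82 V < V_ov = 1.96 V, so the device is actually in triode.
In triode I_D = k_n[V_ov V_DS − ½ V_DS²] and I_D = (V_DD − V_DS)/R_D. Equating: 5.11 V_DS² − 21.02 V_DS + 14.8 = 0, giving V_DS = 0.902 V (the root below V_ov).
I_D = (14.8 − 0.902) / 42.2 = 0.329 mA.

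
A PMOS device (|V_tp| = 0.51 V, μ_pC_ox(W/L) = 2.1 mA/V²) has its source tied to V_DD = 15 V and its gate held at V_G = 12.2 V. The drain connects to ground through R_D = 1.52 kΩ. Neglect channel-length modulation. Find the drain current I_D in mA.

I_D = 5.51 mA

V_SG = V_DD − V_G = 15 − 12.2 = 2.8 V, so V_ov = 2.8 − 0.51 = 2.29 V.
Assume saturation: I_D = ½ k_p V_ov² = 0.5 × 2.1 × 2.29² = 5.51 mA, giving V_SD = V_DD − I_D R_D = 15 − 5.51 × 1.52 = 6.63 V.
V_SD = 6.63 V ≥ V_ov = 2.29 V, confirming saturation.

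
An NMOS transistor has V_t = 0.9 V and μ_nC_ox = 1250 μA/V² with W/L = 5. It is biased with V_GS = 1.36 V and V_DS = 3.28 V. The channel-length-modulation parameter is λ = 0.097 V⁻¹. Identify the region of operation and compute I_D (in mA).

Saturation; I_D = 0.872 mA

k_n = μ_nC_ox · (W/L) = 6.25 mA/V².
V_ov = V_GS − V_t = 1.36 − 0.9 = 0.46 V.
Since V_DS = 3.28 V ≥ V_ov = 0.46 V, the device is in saturation.
I_D = ½ k_n V_ov² (1 + λ V_DS) = 0.5 × 6.25 × 0.46² × (1 + 0.097 × 3.28) = 0.872 mA.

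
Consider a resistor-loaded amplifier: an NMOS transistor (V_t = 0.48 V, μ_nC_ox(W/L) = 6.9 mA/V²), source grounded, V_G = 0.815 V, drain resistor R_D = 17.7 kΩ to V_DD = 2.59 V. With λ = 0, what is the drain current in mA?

V_GS = V_G = 0.815 V, so V_ov = 0.815 − 0.48 = 0.335 V.
Assume saturation: I_D = ½ k_n V_ov² = 0.5 × 6.9 × 0.335² = 0.387 mA, giving V_DS = V_DD − I_D R_D = 2.59 − 0.387 × 17.7 = -4.26 V.
But -4.26 V < V_ov = 0.335 V, so the device is actually in triode.
In triode I_D = k_n[V_ov V_DS − ½ V_DS²] and I_D = (V_DD − V_DS)/R_D. Equating: 61.1 V_DS² − 41.91 V_DS + 2.59 = 0, giving V_DS = 0.0687 V (the root below V_ov).
I_D = (2.59 − 0.0687) / 17.7 = 0.142 mA.

I_D = 0.142 mA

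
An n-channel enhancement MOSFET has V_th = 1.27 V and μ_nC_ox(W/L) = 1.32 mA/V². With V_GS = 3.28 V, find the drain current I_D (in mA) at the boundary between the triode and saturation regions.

I_D = 2.67 mA

At the boundary V_DS = V_ov = V_GS − V_th = 3.28 − 1.27 = 2.01 V.
I_D = ½ k_n V_ov² = 0.5 × 1.32 × 2.01² = 2.67 mA.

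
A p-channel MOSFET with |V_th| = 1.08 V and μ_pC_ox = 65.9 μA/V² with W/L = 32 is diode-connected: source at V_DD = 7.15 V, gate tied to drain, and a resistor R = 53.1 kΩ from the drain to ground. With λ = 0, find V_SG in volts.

V_SG = 1.40 V

With gate tied to drain, V_SG = V_SD ≥ V_SG − |V_th|, so the device is in saturation.
k_p = μ_pC_ox · (W/L) = 2.109 mA/V².
KCL at the drain: ½ k_p (V_SG − |V_th|)² = (V_DD − V_SG)/R.
Let x = V_SG − 1.08. Then 56 x² + x − 6.07 = 0, giving x = 0.32 V (positive root), so V_SG = 1.4 V.
I_D = (V_DD − V_SG)/R = (7.15 − 1.4) / 53.1 = 0.108 mA.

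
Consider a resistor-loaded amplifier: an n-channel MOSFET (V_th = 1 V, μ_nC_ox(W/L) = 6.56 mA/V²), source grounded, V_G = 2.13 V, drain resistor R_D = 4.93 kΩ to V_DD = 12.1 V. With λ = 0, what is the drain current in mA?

V_GS = V_G = 2.13 V, so V_ov = 2.13 − 1 = 1.13 V.
Assume saturation: I_D = ½ k_n V_ov² = 0.5 × 6.56 × 1.13² = 4.19 mA, giving V_DS = V_DD − I_D R_D = 12.1 − 4.19 × 4.93 = -8.55 V.
But -8.55 V < V_ov = 1.13 V, so the device is actually in triode.
In triode I_D = k_n[V_ov V_DS − ½ V_DS²] and I_D = (V_DD − V_DS)/R_D. Equating: 16.2 V_DS² − 37.55 V_DS + 12.1 = 0, giving V_DS = 0.387 V (the root below V_ov).
I_D = (12.1 − 0.387) / 4.93 = 2.38 mA.

I_D = 2.38 mA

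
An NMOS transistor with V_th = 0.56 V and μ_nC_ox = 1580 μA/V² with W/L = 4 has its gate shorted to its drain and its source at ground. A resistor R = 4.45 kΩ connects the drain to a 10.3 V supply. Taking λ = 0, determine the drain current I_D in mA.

I_D = 2.01 mA

With gate tied to drain, V_GS = V_DS ≥ V_GS − V_th, so the device is in saturation.
k_n = μ_nC_ox · (W/L) = 6.32 mA/V².
KCL at the drain: ½ k_n (V_GS − V_th)² = (V_DD − V_GS)/R.
Let x = V_GS − 0.56. Then 14.1 x² + x − 9.74 = 0, giving x = 0.797 V (positive root), so V_GS = 1.36 V.
I_D = (V_DD − V_GS)/R = (10.3 − 1.36) / 4.45 = 2.01 mA.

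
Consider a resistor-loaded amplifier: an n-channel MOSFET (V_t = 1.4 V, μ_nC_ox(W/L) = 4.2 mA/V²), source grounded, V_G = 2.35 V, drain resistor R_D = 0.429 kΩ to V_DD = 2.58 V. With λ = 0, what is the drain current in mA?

V_GS = V_G = 2.35 V, so V_ov = 2.35 − 1.4 = 0.95 V.
Assume saturation: I_D = ½ k_n V_ov² = 0.5 × 4.2 × 0.95² = 1.9 mA, giving V_DS = V_DD − I_D R_D = 2.58 − 1.9 × 0.429 = 1.77 V.
V_DS = 1.77 V ≥ V_ov = 0.95 V, confirming saturation.

I_D = 1.90 mA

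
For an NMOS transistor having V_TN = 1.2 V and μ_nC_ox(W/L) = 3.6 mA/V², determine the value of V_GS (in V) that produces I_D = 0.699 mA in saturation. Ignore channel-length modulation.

In saturation I_D = ½ k_n (V_GS − V_TN)², so V_GS − V_TN = √(2 I_D / k_n) = √(2 × 0.699 / 3.6) = 0.623 V.
V_GS = 1.2 + 0.623 = 1.82 V.

V_GS = 1.82 V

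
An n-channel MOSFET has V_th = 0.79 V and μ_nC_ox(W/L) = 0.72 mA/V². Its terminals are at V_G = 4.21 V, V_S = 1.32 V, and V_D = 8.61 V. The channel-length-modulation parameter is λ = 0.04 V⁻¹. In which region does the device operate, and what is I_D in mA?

Saturation; I_D = 2.05 mA

V_GS = V_G − V_S = 4.21 − 1.32 = 2.89 V; V_DS = V_D − V_S = 8.61 − 1.32 = 7.29 V.
V_ov = V_GS − V_th = 2.89 − 0.79 = 2.1 V.
Since V_DS = 7.29 V ≥ V_ov = 2.1 V, the device is in saturation.
I_D = ½ k_n V_ov² (1 + λ V_DS) = 0.5 × 0.72 × 2.1² × (1 + 0.04 × 7.29) = 2.05 mA.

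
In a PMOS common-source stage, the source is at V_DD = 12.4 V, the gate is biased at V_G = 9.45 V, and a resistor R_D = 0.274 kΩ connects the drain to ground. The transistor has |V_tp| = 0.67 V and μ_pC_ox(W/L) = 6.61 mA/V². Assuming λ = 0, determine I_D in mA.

V_SG = V_DD − V_G = 12.4 − 9.45 = 2.95 V, so V_ov = 2.95 − 0.67 = 2.28 V.
Assume saturation: I_D = ½ k_p V_ov² = 0.5 × 6.61 × 2.28² = 17.2 mA, giving V_SD = V_DD − I_D R_D = 12.4 − 17.2 × 0.274 = 7.69 V.
V_SD = 7.69 V ≥ V_ov = 2.28 V, confirming saturation.

I_D = 17.2 mA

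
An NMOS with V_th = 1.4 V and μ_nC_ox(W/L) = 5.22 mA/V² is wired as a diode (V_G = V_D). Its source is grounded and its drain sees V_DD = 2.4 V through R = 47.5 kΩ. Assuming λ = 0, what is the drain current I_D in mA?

With gate tied to drain, V_GS = V_DS ≥ V_GS − V_th, so the device is in saturation.
KCL at the drain: ½ k_n (V_GS − V_th)² = (V_DD − V_GS)/R.
Let x = V_GS − 1.4. Then 124 x² + x − 1 = 0, giving x = 0.0859 V (positive root), so V_GS = 1.49 V.
I_D = (V_DD − V_GS)/R = (2.4 − 1.49) / 47.5 = 0.0192 mA.

I_D = 0.0192 mA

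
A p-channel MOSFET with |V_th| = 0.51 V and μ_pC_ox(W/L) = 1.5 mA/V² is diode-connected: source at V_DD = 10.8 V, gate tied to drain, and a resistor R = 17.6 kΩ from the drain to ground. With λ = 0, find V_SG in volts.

With gate tied to drain, V_SG = V_SD ≥ V_SG − |V_th|, so the device is in saturation.
KCL at the drain: ½ k_p (V_SG − |V_th|)² = (V_DD − V_SG)/R.
Let x = V_SG − 0.51. Then 13.2 x² + x − 10.29 = 0, giving x = 0.846 V (positive root), so V_SG = 1.36 V.
I_D = (V_DD − V_SG)/R = (10.8 − 1.36) / 17.6 = 0.537 mA.

V_SG = 1.36 V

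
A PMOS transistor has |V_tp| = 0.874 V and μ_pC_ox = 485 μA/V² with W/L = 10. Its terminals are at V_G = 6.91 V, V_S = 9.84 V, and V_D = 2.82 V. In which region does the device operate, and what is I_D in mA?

V_SG = V_S − V_G = 9.84 − 6.91 = 2.93 V; V_SD = V_S − V_D = 9.84 − 2.82 = 7.02 V.
k_p = μ_pC_ox · (W/L) = 4.85 mA/V².
V_ov = V_SG − |V_tp| = 2.93 − 0.874 = 2.06 V.
Since V_SD = 7.02 V ≥ V_ov = 2.06 V, the device is in saturation.
I_D = ½ k_p V_ov² = 0.5 × 4.85 × 2.06² = 10.3 mA.

Saturation; I_D = 10.3 mA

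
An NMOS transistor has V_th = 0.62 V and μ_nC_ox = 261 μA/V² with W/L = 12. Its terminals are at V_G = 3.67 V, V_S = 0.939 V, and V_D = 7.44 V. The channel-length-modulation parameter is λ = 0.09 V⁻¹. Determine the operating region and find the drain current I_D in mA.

V_GS = V_G − V_S = 3.67 − 0.939 = 2.73 V; V_DS = V_D − V_S = 7.44 − 0.939 = 6.5 V.
k_n = μ_nC_ox · (W/L) = 3.132 mA/V².
V_ov = V_GS − V_th = 2.73 − 0.62 = 2.11 V.
Since V_DS = 6.5 V ≥ V_ov = 2.11 V, the device is in saturation.
I_D = ½ k_n V_ov² (1 + λ V_DS) = 0.5 × 3.132 × 2.11² × (1 + 0.09 × 6.5) = 11.1 mA.

Saturation; I_D = 11.1 mA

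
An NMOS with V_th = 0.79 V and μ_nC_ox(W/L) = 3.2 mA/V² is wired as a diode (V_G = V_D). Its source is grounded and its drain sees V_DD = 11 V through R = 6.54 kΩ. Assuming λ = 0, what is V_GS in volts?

With gate tied to drain, V_GS = V_DS ≥ V_GS − V_th, so the device is in saturation.
KCL at the drain: ½ k_n (V_GS − V_th)² = (V_DD − V_GS)/R.
Let x = V_GS − 0.79. Then 10.5 x² + x − 10.21 = 0, giving x = 0.941 V (positive root), so V_GS = 1.73 V.
I_D = (V_DD − V_GS)/R = (11 − 1.73) / 6.54 = 1.42 mA.

V_GS = 1.73 V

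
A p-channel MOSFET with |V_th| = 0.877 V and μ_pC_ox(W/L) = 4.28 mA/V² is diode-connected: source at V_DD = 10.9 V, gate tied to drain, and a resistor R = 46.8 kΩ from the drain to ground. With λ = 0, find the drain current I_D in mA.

With gate tied to drain, V_SG = V_SD ≥ V_SG − |V_th|, so the device is in saturation.
KCL at the drain: ½ k_p (V_SG − |V_th|)² = (V_DD − V_SG)/R.
Let x = V_SG − 0.877. Then 100 x² + x − 10.02 = 0, giving x = 0.311 V (positive root), so V_SG = 1.19 V.
I_D = (V_DD − V_SG)/R = (10.9 − 1.19) / 46.8 = 0.208 mA.

I_D = 0.208 mA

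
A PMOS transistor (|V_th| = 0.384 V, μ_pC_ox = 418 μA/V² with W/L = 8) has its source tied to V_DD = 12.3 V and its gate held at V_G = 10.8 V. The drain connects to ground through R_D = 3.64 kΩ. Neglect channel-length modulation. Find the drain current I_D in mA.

I_D = 2.08 mA

V_SG = V_DD − V_G = 12.3 − 10.8 = 1.5 V, so V_ov = 1.5 − 0.384 = 1.12 V.
k_p = μ_pC_ox · (W/L) = 3.344 mA/V².
Assume saturation: I_D = ½ k_p V_ov² = 0.5 × 3.344 × 1.12² = 2.08 mA, giving V_SD = V_DD − I_D R_D = 12.3 − 2.08 × 3.64 = 4.72 V.
V_SD = 4.72 V ≥ V_ov = 1.12 V, confirming saturation.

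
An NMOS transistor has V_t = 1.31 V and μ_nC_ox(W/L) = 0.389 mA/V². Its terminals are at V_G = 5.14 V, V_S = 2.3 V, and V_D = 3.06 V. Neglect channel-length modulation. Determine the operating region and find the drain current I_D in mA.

V_GS = V_G − V_S = 5.14 − 2.3 = 2.84 V; V_DS = V_D − V_S = 3.06 − 2.3 = 0.76 V.
V_ov = V_GS − V_t = 2.84 − 1.31 = 1.53 V.
Since V_DS = 0.76 V < V_ov = 1.53 V, the device is in the triode region.
I_D = k_n [V_ov · V_DS − ½ V_DS²] = 0.389 × [1.53 × 0.76 − 0.5 × 0.76²] = 0.34 mA.

Triode; I_D = 0.340 mA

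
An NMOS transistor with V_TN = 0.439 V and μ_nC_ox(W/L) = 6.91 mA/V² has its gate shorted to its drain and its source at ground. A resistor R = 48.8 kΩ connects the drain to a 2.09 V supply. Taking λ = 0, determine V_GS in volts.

With gate tied to drain, V_GS = V_DS ≥ V_GS − V_TN, so the device is in saturation.
KCL at the drain: ½ k_n (V_GS − V_TN)² = (V_DD − V_GS)/R.
Let x = V_GS − 0.439. Then 169 x² + x − 1.651 = 0, giving x = 0.096 V (positive root), so V_GS = 0.535 V.
I_D = (V_DD − V_GS)/R = (2.09 − 0.535) / 48.8 = 0.0319 mA.

V_GS = 0.535 V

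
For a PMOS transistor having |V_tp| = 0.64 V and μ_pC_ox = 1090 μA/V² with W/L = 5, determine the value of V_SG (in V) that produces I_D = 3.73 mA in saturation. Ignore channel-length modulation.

k_p = μ_pC_ox · (W/L) = 5.45 mA/V².
In saturation I_D = ½ k_p (V_SG − |V_tp|)², so V_SG − |V_tp| = √(2 I_D / k_p) = √(2 × 3.73 / 5.45) = 1.17 V.
V_SG = 0.64 + 1.17 = 1.81 V.

V_SG = 1.81 V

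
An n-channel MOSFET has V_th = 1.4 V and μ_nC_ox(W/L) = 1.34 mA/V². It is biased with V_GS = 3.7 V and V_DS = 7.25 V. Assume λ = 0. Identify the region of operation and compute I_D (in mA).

Saturation; I_D = 3.54 mA

V_ov = V_GS − V_th = 3.7 − 1.4 = 2.3 V.
Since V_DS = 7.25 V ≥ V_ov = 2.3 V, the device is in saturation.
I_D = ½ k_n V_ov² = 0.5 × 1.34 × 2.3² = 3.54 mA.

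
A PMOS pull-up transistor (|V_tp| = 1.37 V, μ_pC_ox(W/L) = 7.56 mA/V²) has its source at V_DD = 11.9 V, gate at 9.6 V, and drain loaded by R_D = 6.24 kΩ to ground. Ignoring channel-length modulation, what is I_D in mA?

V_SG = V_DD − V_G = 11.9 − 9.6 = 2.3 V, so V_ov = 2.3 − 1.37 = 0.93 V.
Assume saturation: I_D = ½ k_p V_ov² = 0.5 × 7.56 × 0.93² = 3.27 mA, giving V_SD = V_DD − I_D R_D = 11.9 − 3.27 × 6.24 = -8.5 V.
But -8.5 V < V_ov = 0.93 V, so the device is actually in triode.
In triode I_D = k_p[V_ov V_SD − ½ V_SD²] and I_D = (V_DD − V_SD)/R_D. Equating: 23.6 V_SD² − 44.87 V_SD + 11.9 = 0, giving V_SD = 0.319 V (the root below V_ov).
I_D = (11.9 − 0.319) / 6.24 = 1.86 mA.

I_D = 1.86 mA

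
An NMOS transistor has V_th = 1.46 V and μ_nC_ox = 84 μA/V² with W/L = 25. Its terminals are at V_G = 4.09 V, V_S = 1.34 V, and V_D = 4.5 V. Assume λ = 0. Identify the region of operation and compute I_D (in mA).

Saturation; I_D = 1.75 mA

V_GS = V_G − V_S = 4.09 − 1.34 = 2.75 V; V_DS = V_D − V_S = 4.5 − 1.34 = 3.16 V.
k_n = μ_nC_ox · (W/L) = 2.1 mA/V².
V_ov = V_GS − V_th = 2.75 − 1.46 = 1.29 V.
Since V_DS = 3.16 V ≥ V_ov = 1.29 V, the device is in saturation.
I_D = ½ k_n V_ov² = 0.5 × 2.1 × 1.29² = 1.75 mA.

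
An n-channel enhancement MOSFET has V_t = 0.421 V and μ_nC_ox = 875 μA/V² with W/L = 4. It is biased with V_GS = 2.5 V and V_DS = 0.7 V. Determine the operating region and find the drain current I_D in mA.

Triode; I_D = 4.24 mA

k_n = μ_nC_ox · (W/L) = 3.5 mA/V².
V_ov = V_GS − V_t = 2.5 − 0.421 = 2.08 V.
Since V_DS = 0.7 V < V_ov = 2.08 V, the device is in the triode region.
I_D = k_n [V_ov · V_DS − ½ V_DS²] = 3.5 × [2.08 × 0.7 − 0.5 × 0.7²] = 4.24 mA.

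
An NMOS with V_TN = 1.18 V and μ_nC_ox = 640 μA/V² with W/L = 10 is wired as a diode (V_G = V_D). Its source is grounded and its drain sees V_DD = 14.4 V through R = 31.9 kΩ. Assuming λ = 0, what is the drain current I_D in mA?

I_D = 0.403 mA

With gate tied to drain, V_GS = V_DS ≥ V_GS − V_TN, so the device is in saturation.
k_n = μ_nC_ox · (W/L) = 6.4 mA/V².
KCL at the drain: ½ k_n (V_GS − V_TN)² = (V_DD − V_GS)/R.
Let x = V_GS − 1.18. Then 102 x² + x − 13.22 = 0, giving x = 0.355 V (positive root), so V_GS = 1.54 V.
I_D = (V_DD − V_GS)/R = (14.4 − 1.54) / 31.9 = 0.403 mA.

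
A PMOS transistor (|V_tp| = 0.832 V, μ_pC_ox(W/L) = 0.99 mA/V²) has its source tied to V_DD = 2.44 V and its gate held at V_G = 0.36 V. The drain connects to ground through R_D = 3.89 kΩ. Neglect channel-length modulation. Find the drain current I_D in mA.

I_D = 0.497 mA

V_SG = V_DD − V_G = 2.44 − 0.36 = 2.08 V, so V_ov = 2.08 − 0.832 = 1.25 V.
Assume saturation: I_D = ½ k_p V_ov² = 0.5 × 0.99 × 1.25² = 0.771 mA, giving V_SD = V_DD − I_D R_D = 2.44 − 0.771 × 3.89 = -0.559 V.
But -0.559 V < V_ov = 1.25 V, so the device is actually in triode.
In triode I_D = k_p[V_ov V_SD − ½ V_SD²] and I_D = (V_DD − V_SD)/R_D. Equating: 1.93 V_SD² − 5.806 V_SD + 2.44 = 0, giving V_SD = 0.505 V (the root below V_ov).
I_D = (2.44 − 0.505) / 3.89 = 0.497 mA.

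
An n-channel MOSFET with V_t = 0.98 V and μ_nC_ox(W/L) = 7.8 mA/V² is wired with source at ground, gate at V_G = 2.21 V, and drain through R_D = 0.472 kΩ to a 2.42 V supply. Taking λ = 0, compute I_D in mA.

V_GS = V_G = 2.21 V, so V_ov = 2.21 − 0.98 = 1.23 V.
Assume saturation: I_D = ½ k_n V_ov² = 0.5 × 7.8 × 1.23² = 5.9 mA, giving V_DS = V_DD − I_D R_D = 2.42 − 5.9 × 0.472 = -0.365 V.
But -0.365 V < V_ov = 1.23 V, so the device is actually in triode.
In triode I_D = k_n[V_ov V_DS − ½ V_DS²] and I_D = (V_DD − V_DS)/R_D. Equating: 1.84 V_DS² − 5.528 V_DS + 2.42 = 0, giving V_DS = 0.532 V (the root below V_ov).
I_D = (2.42 − 0.532) / 0.472 = 4 mA.

I_D = 4.00 mA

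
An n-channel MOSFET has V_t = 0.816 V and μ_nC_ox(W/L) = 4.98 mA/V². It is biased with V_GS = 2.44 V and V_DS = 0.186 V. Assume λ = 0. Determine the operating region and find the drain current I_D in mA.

Triode; I_D = 1.42 mA

V_ov = V_GS − V_t = 2.44 − 0.816 = 1.62 V.
Since V_DS = 0.186 V < V_ov = 1.62 V, the device is in the triode region.
I_D = k_n [V_ov · V_DS − ½ V_DS²] = 4.98 × [1.62 × 0.186 − 0.5 × 0.186²] = 1.42 mA.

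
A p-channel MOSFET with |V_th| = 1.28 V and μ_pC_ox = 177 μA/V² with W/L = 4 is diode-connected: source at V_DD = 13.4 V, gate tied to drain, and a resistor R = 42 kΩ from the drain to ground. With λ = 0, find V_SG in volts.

V_SG = 2.15 V

With gate tied to drain, V_SG = V_SD ≥ V_SG − |V_th|, so the device is in saturation.
k_p = μ_pC_ox · (W/L) = 0.708 mA/V².
KCL at the drain: ½ k_p (V_SG − |V_th|)² = (V_DD − V_SG)/R.
Let x = V_SG − 1.28. Then 14.9 x² + x − 12.12 = 0, giving x = 0.87 V (positive root), so V_SG = 2.15 V.
I_D = (V_DD − V_SG)/R = (13.4 − 2.15) / 42 = 0.268 mA.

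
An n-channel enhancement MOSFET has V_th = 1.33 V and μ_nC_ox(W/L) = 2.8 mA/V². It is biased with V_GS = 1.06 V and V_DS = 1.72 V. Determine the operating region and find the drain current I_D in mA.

Cutoff; I_D = 0 mA

V_GS = 1.06 V < V_th = 1.33 V, so the transistor is in cutoff.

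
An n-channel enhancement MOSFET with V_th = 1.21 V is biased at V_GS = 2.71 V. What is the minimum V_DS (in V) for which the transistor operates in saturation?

V_DS,sat = 1.50 V

The boundary between triode and saturation is V_DS = V_GS − V_th = V_ov.
V_ov = 2.71 − 1.21 = 1.5 V.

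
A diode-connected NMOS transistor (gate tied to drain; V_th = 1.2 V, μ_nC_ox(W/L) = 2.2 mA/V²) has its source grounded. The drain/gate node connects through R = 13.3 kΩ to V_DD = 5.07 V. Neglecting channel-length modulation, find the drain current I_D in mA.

With gate tied to drain, V_GS = V_DS ≥ V_GS − V_th, so the device is in saturation.
KCL at the drain: ½ k_n (V_GS − V_th)² = (V_DD − V_GS)/R.
Let x = V_GS − 1.2. Then 14.6 x² + x − 3.87 = 0, giving x = 0.481 V (positive root), so V_GS = 1.68 V.
I_D = (V_DD − V_GS)/R = (5.07 − 1.68) / 13.3 = 0.255 mA.

I_D = 0.255 mA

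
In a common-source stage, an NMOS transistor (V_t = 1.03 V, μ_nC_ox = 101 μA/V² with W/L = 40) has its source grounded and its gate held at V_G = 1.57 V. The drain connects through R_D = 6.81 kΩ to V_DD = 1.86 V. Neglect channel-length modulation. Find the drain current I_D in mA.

I_D = 0.254 mA

V_GS = V_G = 1.57 V, so V_ov = 1.57 − 1.03 = 0.54 V.
k_n = μ_nC_ox · (W/L) = 4.04 mA/V².
Assume saturation: I_D = ½ k_n V_ov² = 0.5 × 4.04 × 0.54² = 0.589 mA, giving V_DS = V_DD − I_D R_D = 1.86 − 0.589 × 6.81 = -2.15 V.
But -2.15 V < V_ov = 0.54 V, so the device is actually in triode.
In triode I_D = k_n[V_ov V_DS − ½ V_DS²] and I_D = (V_DD − V_DS)/R_D. Equating: 13.8 V_DS² − 15.86 V_DS + 1.86 = 0, giving V_DS = 0.133 V (the root below V_ov).
I_D = (1.86 − 0.133) / 6.81 = 0.254 mA.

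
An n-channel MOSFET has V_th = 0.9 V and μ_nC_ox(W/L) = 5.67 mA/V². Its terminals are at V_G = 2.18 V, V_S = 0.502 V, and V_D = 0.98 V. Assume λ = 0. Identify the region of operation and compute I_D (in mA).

V_GS = V_G − V_S = 2.18 − 0.502 = 1.68 V; V_DS = V_D − V_S = 0.98 − 0.502 = 0.478 V.
V_ov = V_GS − V_th = 1.68 − 0.9 = 0.778 V.
Since V_DS = 0.478 V < V_ov = 0.778 V, the device is in the triode region.
I_D = k_n [V_ov · V_DS − ½ V_DS²] = 5.67 × [0.778 × 0.478 − 0.5 × 0.478²] = 1.46 mA.

Triode; I_D = 1.46 mA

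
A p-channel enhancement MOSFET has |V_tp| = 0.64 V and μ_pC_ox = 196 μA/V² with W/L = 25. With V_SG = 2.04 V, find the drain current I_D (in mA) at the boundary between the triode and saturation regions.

At the boundary V_SD = V_ov = V_SG − |V_tp| = 2.04 − 0.64 = 1.4 V.
k_p = μ_pC_ox · (W/L) = 4.9 mA/V².
I_D = ½ k_p V_ov² = 0.5 × 4.9 × 1.4² = 4.8 mA.

I_D = 4.80 mA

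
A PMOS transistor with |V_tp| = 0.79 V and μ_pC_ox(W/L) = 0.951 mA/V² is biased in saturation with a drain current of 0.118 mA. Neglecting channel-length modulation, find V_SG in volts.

V_SG = 1.29 V

In saturation I_D = ½ k_p (V_SG − |V_tp|)², so V_SG − |V_tp| = √(2 I_D / k_p) = √(2 × 0.118 / 0.951) = 0.498 V.
V_SG = 0.79 + 0.498 = 1.29 V.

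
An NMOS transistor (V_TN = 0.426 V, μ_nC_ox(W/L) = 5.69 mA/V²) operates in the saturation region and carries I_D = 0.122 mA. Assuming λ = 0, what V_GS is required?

In saturation I_D = ½ k_n (V_GS − V_TN)², so V_GS − V_TN = √(2 I_D / k_n) = √(2 × 0.122 / 5.69) = 0.207 V.
V_GS = 0.426 + 0.207 = 0.633 V.

V_GS = 0.633 V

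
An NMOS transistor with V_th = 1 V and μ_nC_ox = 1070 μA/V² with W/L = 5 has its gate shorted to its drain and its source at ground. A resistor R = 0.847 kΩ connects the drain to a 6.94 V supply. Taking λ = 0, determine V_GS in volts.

With gate tied to drain, V_GS = V_DS ≥ V_GS − V_th, so the device is in saturation.
k_n = μ_nC_ox · (W/L) = 5.35 mA/V².
KCL at the drain: ½ k_n (V_GS − V_th)² = (V_DD − V_GS)/R.
Let x = V_GS − 1. Then 2.27 x² + x − 5.94 = 0, giving x = 1.41 V (positive root), so V_GS = 2.41 V.
I_D = (V_DD − V_GS)/R = (6.94 − 2.41) / 0.847 = 5.34 mA.

V_GS = 2.41 V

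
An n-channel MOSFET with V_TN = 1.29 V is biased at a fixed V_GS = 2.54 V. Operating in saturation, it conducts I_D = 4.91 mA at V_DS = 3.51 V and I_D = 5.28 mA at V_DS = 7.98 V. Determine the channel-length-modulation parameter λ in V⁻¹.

λ = 0.0179 V⁻¹

With V_GS fixed, I_D ∝ (1 + λ V_DS) in saturation, so I_D2/I_D1 = (1 + λ V_DS2)/(1 + λ V_DS1).
5.28/4.91 = 1.075 = (1 + 7.98 λ)/(1 + 3.51 λ).
Solving: λ (I_D1 V_DS2 − I_D2 V_DS1) = I_D2 − I_D1, so λ = (5.28 − 4.91) / (4.91 × 7.98 − 5.28 × 3.51) = 0.37 / 20.6 = 0.0179 V⁻¹.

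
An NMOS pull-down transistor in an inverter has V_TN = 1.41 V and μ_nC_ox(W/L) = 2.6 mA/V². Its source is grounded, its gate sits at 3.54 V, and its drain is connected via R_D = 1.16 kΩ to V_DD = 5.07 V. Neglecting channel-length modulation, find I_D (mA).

I_D = 3.66 mA

V_GS = V_G = 3.54 V, so V_ov = 3.54 − 1.41 = 2.13 V.
Assume saturation: I_D = ½ k_n V_ov² = 0.5 × 2.6 × 2.13² = 5.9 mA, giving V_DS = V_DD − I_D R_D = 5.07 − 5.9 × 1.16 = -1.77 V.
But -1.77 V < V_ov = 2.13 V, so the device is actually in triode.
In triode I_D = k_n[V_ov V_DS − ½ V_DS²] and I_D = (V_DD − V_DS)/R_D. Equating: 1.51 V_DS² − 7.424 V_DS + 5.07 = 0, giving V_DS = 0.819 V (the root below V_ov).
I_D = (5.07 − 0.819) / 1.16 = 3.66 mA.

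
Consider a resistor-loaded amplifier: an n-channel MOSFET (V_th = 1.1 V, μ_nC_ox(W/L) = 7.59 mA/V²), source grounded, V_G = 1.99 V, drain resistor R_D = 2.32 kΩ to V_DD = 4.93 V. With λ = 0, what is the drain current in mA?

I_D = 1.97 mA

V_GS = V_G = 1.99 V, so V_ov = 1.99 − 1.1 = 0.89 V.
Assume saturation: I_D = ½ k_n V_ov² = 0.5 × 7.59 × 0.89² = 3.01 mA, giving V_DS = V_DD − I_D R_D = 4.93 − 3.01 × 2.32 = -2.04 V.
But -2.04 V < V_ov = 0.89 V, so the device is actually in triode.
In triode I_D = k_n[V_ov V_DS − ½ V_DS²] and I_D = (V_DD − V_DS)/R_D. Equating: 8.8 V_DS² − 16.67 V_DS + 4.93 = 0, giving V_DS = 0.367 V (the root below V_ov).
I_D = (4.93 − 0.367) / 2.32 = 1.97 mA.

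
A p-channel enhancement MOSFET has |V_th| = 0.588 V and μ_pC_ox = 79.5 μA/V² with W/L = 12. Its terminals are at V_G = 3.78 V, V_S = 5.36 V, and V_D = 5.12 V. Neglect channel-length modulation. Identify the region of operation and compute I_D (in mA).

Triode; I_D = 0.200 mA

V_SG = V_S − V_G = 5.36 − 3.78 = 1.58 V; V_SD = V_S − V_D = 5.36 − 5.12 = 0.24 V.
k_p = μ_pC_ox · (W/L) = 0.954 mA/V².
V_ov = V_SG − |V_th| = 1.58 − 0.588 = 0.992 V.
Since V_SD = 0.24 V < V_ov = 0.992 V, the device is in the triode region.
I_D = k_p [V_ov · V_SD − ½ V_SD²] = 0.954 × [0.992 × 0.24 − 0.5 × 0.24²] = 0.2 mA.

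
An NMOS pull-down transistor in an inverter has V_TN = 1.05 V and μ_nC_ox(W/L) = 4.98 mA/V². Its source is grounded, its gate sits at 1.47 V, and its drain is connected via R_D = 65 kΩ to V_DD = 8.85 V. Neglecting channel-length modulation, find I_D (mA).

I_D = 0.135 mA

V_GS = V_G = 1.47 V, so V_ov = 1.47 − 1.05 = 0.42 V.
Assume saturation: I_D = ½ k_n V_ov² = 0.5 × 4.98 × 0.42² = 0.439 mA, giving V_DS = V_DD − I_D R_D = 8.85 − 0.439 × 65 = -19.7 V.
But -19.7 V < V_ov = 0.42 V, so the device is actually in triode.
In triode I_D = k_n[V_ov V_DS − ½ V_DS²] and I_D = (V_DD − V_DS)/R_D. Equating: 162 V_DS² − 137 V_DS + 8.85 = 0, giving V_DS = 0.0705 V (the root below V_ov).
I_D = (8.85 − 0.0705) / 65 = 0.135 mA.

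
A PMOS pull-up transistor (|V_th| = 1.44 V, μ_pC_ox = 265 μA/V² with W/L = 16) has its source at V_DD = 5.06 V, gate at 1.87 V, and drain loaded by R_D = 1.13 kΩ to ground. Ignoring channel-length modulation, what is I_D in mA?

I_D = 3.91 mA

V_SG = V_DD − V_G = 5.06 − 1.87 = 3.19 V, so V_ov = 3.19 − 1.44 = 1.75 V.
k_p = μ_pC_ox · (W/L) = 4.24 mA/V².
Assume saturation: I_D = ½ k_p V_ov² = 0.5 × 4.24 × 1.75² = 6.49 mA, giving V_SD = V_DD − I_D R_D = 5.06 − 6.49 × 1.13 = -2.28 V.
But -2.28 V < V_ov = 1.75 V, so the device is actually in triode.
In triode I_D = k_p[V_ov V_SD − ½ V_SD²] and I_D = (V_DD − V_SD)/R_D. Equating: 2.4 V_SD² − 9.385 V_SD + 5.06 = 0, giving V_SD = 0.646 V (the root below V_ov).
I_D = (5.06 − 0.646) / 1.13 = 3.91 mA.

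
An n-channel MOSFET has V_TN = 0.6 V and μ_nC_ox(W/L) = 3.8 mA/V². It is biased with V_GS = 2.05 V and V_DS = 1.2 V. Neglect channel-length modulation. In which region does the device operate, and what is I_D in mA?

V_ov = V_GS − V_TN = 2.05 − 0.6 = 1.45 V.
Since V_DS = 1.2 V < V_ov = 1.45 V, the device is in the triode region.
I_D = k_n [V_ov · V_DS − ½ V_DS²] = 3.8 × [1.45 × 1.2 − 0.5 × 1.2²] = 3.88 mA.

Triode; I_D = 3.88 mA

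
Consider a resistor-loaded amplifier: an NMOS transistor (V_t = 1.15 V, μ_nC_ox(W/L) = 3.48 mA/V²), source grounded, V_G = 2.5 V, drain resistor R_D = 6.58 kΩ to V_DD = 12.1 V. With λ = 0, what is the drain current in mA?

V_GS = V_G = 2.5 V, so V_ov = 2.5 − 1.15 = 1.35 V.
Assume saturation: I_D = ½ k_n V_ov² = 0.5 × 3.48 × 1.35² = 3.17 mA, giving V_DS = V_DD − I_D R_D = 12.1 − 3.17 × 6.58 = -8.77 V.
But -8.77 V < V_ov = 1.35 V, so the device is actually in triode.
In triode I_D = k_n[V_ov V_DS − ½ V_DS²] and I_D = (V_DD − V_DS)/R_D. Equating: 11.4 V_DS² − 31.91 V_DS + 12.1 = 0, giving V_DS = 0.453 V (the root below V_ov).
I_D = (12.1 − 0.453) / 6.58 = 1.77 mA.

I_D = 1.77 mA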